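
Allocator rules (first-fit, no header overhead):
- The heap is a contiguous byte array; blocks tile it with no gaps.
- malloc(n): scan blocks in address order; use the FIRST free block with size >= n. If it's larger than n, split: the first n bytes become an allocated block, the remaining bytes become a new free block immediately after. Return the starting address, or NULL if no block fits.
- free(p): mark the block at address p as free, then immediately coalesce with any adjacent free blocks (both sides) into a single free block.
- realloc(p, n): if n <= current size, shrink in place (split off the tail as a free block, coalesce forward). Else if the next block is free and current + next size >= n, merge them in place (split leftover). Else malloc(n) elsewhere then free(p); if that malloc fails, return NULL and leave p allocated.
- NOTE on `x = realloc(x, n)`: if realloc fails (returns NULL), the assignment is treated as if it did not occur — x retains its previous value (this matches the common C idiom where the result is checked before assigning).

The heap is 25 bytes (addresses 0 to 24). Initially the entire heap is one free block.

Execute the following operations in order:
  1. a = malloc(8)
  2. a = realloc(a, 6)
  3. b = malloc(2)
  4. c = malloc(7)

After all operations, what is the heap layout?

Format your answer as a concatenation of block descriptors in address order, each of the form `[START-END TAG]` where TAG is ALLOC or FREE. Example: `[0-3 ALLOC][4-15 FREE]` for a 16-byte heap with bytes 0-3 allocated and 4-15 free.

Op 1: a = malloc(8) -> a = 0; heap: [0-7 ALLOC][8-24 FREE]
Op 2: a = realloc(a, 6) -> a = 0; heap: [0-5 ALLOC][6-24 FREE]
Op 3: b = malloc(2) -> b = 6; heap: [0-5 ALLOC][6-7 ALLOC][8-24 FREE]
Op 4: c = malloc(7) -> c = 8; heap: [0-5 ALLOC][6-7 ALLOC][8-14 ALLOC][15-24 FREE]

Answer: [0-5 ALLOC][6-7 ALLOC][8-14 ALLOC][15-24 FREE]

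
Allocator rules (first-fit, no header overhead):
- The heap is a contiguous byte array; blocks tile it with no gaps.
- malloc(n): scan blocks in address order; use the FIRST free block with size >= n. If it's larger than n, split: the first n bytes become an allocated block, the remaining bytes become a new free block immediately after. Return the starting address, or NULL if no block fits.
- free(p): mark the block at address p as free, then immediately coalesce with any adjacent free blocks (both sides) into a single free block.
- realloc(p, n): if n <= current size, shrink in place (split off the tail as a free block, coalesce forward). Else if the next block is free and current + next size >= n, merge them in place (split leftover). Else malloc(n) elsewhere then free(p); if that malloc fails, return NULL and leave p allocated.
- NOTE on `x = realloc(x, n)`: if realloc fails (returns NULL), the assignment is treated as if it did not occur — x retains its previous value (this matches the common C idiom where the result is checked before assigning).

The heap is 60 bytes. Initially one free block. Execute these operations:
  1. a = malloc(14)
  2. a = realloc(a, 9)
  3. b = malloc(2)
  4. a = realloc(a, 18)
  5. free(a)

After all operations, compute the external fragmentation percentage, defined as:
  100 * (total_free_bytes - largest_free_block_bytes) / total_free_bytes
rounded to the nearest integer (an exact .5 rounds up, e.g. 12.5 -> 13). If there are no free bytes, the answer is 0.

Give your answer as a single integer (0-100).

Answer: 16

Derivation:
Op 1: a = malloc(14) -> a = 0; heap: [0-13 ALLOC][14-59 FREE]
Op 2: a = realloc(a, 9) -> a = 0; heap: [0-8 ALLOC][9-59 FREE]
Op 3: b = malloc(2) -> b = 9; heap: [0-8 ALLOC][9-10 ALLOC][11-59 FREE]
Op 4: a = realloc(a, 18) -> a = 11; heap: [0-8 FREE][9-10 ALLOC][11-28 ALLOC][29-59 FREE]
Op 5: free(a) -> (freed a); heap: [0-8 FREE][9-10 ALLOC][11-59 FREE]
Free blocks: [9 49] total_free=58 largest=49 -> 100*(58-49)/58 = 900/58 ≈ 15.517 -> rounds to 16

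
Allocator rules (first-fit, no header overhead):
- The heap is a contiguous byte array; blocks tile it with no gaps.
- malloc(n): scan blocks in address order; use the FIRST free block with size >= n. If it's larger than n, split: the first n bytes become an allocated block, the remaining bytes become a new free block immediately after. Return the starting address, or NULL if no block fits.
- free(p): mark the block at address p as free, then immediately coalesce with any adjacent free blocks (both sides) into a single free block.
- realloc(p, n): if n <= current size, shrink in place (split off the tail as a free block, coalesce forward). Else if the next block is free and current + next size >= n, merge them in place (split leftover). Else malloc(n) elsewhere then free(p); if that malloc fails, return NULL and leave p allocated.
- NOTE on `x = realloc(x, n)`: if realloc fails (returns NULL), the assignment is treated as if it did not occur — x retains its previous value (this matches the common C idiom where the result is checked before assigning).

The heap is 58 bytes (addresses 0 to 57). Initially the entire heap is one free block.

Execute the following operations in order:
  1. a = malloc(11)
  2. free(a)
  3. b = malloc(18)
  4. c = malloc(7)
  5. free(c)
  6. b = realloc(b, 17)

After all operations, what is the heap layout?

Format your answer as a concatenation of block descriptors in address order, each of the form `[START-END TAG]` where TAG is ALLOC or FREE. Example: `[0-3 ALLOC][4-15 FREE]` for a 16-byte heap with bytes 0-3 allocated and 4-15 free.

Answer: [0-16 ALLOC][17-57 FREE]

Derivation:
Op 1: a = malloc(11) -> a = 0; heap: [0-10 ALLOC][11-57 FREE]
Op 2: free(a) -> (freed a); heap: [0-57 FREE]
Op 3: b = malloc(18) -> b = 0; heap: [0-17 ALLOC][18-57 FREE]
Op 4: c = malloc(7) -> c = 18; heap: [0-17 ALLOC][18-24 ALLOC][25-57 FREE]
Op 5: free(c) -> (freed c); heap: [0-17 ALLOC][18-57 FREE]
Op 6: b = realloc(b, 17) -> b = 0; heap: [0-16 ALLOC][17-57 FREE]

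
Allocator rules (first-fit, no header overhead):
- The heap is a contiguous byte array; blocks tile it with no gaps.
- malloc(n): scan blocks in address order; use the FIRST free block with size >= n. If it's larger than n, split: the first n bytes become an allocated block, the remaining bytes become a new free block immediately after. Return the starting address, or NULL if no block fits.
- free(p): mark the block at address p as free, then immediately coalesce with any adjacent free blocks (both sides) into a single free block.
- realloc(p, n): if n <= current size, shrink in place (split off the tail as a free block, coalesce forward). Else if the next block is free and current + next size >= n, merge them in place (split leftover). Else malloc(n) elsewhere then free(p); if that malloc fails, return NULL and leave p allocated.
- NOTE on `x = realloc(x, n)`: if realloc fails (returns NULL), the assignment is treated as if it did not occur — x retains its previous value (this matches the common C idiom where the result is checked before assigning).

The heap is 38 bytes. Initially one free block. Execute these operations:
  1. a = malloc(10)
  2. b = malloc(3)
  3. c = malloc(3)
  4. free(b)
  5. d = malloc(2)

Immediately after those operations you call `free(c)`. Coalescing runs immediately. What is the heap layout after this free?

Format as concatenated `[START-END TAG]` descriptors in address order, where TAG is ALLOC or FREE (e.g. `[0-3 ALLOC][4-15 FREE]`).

Answer: [0-9 ALLOC][10-11 ALLOC][12-37 FREE]

Derivation:
Op 1: a = malloc(10) -> a = 0; heap: [0-9 ALLOC][10-37 FREE]
Op 2: b = malloc(3) -> b = 10; heap: [0-9 ALLOC][10-12 ALLOC][13-37 FREE]
Op 3: c = malloc(3) -> c = 13; heap: [0-9 ALLOC][10-12 ALLOC][13-15 ALLOC][16-37 FREE]
Op 4: free(b) -> (freed b); heap: [0-9 ALLOC][10-12 FREE][13-15 ALLOC][16-37 FREE]
Op 5: d = malloc(2) -> d = 10; heap: [0-9 ALLOC][10-11 ALLOC][12-12 FREE][13-15 ALLOC][16-37 FREE]
free(c): c = 13 -> block [13-15 ALLOC]; mark free, coalesce with adjacent free neighbors -> [0-9 ALLOC][10-11 ALLOC][12-37 FREE]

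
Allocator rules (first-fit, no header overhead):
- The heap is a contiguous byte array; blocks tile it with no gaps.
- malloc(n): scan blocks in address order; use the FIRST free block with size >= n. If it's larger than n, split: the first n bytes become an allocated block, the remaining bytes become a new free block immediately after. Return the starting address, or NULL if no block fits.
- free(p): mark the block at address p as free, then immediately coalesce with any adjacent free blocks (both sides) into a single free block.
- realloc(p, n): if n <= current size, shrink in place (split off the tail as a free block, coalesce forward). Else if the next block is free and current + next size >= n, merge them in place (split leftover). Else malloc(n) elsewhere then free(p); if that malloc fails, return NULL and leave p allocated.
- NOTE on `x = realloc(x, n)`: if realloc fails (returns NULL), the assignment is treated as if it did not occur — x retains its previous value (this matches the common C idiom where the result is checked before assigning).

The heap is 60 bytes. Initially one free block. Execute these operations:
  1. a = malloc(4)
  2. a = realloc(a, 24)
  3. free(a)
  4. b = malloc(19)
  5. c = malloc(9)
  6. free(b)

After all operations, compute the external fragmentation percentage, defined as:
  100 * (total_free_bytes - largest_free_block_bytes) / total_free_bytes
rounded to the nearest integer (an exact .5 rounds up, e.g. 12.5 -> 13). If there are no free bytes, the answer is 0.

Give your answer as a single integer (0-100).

Answer: 37

Derivation:
Op 1: a = malloc(4) -> a = 0; heap: [0-3 ALLOC][4-59 FREE]
Op 2: a = realloc(a, 24) -> a = 0; heap: [0-23 ALLOC][24-59 FREE]
Op 3: free(a) -> (freed a); heap: [0-59 FREE]
Op 4: b = malloc(19) -> b = 0; heap: [0-18 ALLOC][19-59 FREE]
Op 5: c = malloc(9) -> c = 19; heap: [0-18 ALLOC][19-27 ALLOC][28-59 FREE]
Op 6: free(b) -> (freed b); heap: [0-18 FREE][19-27 ALLOC][28-59 FREE]
Free blocks: [19 32] total_free=51 largest=32 -> 100*(51-32)/51 = 1900/51 ≈ 37.255 -> rounds to 37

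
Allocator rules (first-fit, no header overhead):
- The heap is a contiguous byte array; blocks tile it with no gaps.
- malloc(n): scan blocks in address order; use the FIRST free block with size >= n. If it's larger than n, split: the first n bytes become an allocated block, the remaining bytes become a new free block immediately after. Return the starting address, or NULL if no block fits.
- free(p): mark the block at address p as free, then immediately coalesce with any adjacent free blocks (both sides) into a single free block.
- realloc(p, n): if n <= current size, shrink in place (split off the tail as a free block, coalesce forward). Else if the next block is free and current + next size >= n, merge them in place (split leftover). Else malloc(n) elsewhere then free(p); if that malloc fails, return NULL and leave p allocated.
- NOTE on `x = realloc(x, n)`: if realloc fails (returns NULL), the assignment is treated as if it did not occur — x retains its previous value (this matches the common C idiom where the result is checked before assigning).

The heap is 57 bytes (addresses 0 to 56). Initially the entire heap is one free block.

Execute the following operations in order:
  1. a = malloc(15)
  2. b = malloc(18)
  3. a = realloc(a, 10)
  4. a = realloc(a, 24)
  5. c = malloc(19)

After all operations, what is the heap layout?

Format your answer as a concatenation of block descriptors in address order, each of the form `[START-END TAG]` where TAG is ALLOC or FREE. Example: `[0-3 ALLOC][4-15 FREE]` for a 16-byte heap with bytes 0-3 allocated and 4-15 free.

Answer: [0-14 FREE][15-32 ALLOC][33-56 ALLOC]

Derivation:
Op 1: a = malloc(15) -> a = 0; heap: [0-14 ALLOC][15-56 FREE]
Op 2: b = malloc(18) -> b = 15; heap: [0-14 ALLOC][15-32 ALLOC][33-56 FREE]
Op 3: a = realloc(a, 10) -> a = 0; heap: [0-9 ALLOC][10-14 FREE][15-32 ALLOC][33-56 FREE]
Op 4: a = realloc(a, 24) -> a = 33; heap: [0-14 FREE][15-32 ALLOC][33-56 ALLOC]
Op 5: c = malloc(19) -> c = NULL; heap: [0-14 FREE][15-32 ALLOC][33-56 ALLOC]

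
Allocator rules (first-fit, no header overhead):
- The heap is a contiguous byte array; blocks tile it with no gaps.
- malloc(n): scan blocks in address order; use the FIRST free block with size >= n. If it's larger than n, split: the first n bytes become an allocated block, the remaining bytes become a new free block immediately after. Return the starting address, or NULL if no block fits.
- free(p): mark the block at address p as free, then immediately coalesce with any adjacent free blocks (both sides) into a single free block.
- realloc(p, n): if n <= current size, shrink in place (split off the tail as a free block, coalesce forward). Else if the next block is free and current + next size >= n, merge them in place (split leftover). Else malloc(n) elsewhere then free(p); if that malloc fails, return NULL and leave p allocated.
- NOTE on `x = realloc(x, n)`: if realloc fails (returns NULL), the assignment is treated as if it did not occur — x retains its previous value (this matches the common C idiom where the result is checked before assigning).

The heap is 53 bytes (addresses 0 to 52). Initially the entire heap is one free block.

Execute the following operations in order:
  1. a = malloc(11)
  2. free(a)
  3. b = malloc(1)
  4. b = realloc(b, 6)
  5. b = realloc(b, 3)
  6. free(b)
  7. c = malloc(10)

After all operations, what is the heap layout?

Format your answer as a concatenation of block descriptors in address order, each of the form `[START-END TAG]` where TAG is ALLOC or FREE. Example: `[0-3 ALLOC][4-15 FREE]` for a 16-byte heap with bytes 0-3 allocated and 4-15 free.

Op 1: a = malloc(11) -> a = 0; heap: [0-10 ALLOC][11-52 FREE]
Op 2: free(a) -> (freed a); heap: [0-52 FREE]
Op 3: b = malloc(1) -> b = 0; heap: [0-0 ALLOC][1-52 FREE]
Op 4: b = realloc(b, 6) -> b = 0; heap: [0-5 ALLOC][6-52 FREE]
Op 5: b = realloc(b, 3) -> b = 0; heap: [0-2 ALLOC][3-52 FREE]
Op 6: free(b) -> (freed b); heap: [0-52 FREE]
Op 7: c = malloc(10) -> c = 0; heap: [0-9 ALLOC][10-52 FREE]

Answer: [0-9 ALLOC][10-52 FREE]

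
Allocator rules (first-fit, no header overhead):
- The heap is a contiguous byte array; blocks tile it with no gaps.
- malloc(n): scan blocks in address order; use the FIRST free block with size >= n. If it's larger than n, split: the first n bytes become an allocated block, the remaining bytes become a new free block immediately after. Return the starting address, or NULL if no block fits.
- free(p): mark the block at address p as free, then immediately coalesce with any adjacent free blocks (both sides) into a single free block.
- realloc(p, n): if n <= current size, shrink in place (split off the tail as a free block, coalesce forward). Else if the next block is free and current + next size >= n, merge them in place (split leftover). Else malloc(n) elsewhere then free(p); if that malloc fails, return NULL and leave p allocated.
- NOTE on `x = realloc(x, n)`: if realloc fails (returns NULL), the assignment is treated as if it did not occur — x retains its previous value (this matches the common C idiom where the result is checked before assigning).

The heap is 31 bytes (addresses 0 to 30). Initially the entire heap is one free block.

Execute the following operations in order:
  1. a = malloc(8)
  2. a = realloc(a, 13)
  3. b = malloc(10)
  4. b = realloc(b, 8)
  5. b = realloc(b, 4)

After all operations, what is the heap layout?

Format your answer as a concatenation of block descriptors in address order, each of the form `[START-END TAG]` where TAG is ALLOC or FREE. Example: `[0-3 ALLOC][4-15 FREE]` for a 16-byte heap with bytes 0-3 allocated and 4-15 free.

Answer: [0-12 ALLOC][13-16 ALLOC][17-30 FREE]

Derivation:
Op 1: a = malloc(8) -> a = 0; heap: [0-7 ALLOC][8-30 FREE]
Op 2: a = realloc(a, 13) -> a = 0; heap: [0-12 ALLOC][13-30 FREE]
Op 3: b = malloc(10) -> b = 13; heap: [0-12 ALLOC][13-22 ALLOC][23-30 FREE]
Op 4: b = realloc(b, 8) -> b = 13; heap: [0-12 ALLOC][13-20 ALLOC][21-30 FREE]
Op 5: b = realloc(b, 4) -> b = 13; heap: [0-12 ALLOC][13-16 ALLOC][17-30 FREE]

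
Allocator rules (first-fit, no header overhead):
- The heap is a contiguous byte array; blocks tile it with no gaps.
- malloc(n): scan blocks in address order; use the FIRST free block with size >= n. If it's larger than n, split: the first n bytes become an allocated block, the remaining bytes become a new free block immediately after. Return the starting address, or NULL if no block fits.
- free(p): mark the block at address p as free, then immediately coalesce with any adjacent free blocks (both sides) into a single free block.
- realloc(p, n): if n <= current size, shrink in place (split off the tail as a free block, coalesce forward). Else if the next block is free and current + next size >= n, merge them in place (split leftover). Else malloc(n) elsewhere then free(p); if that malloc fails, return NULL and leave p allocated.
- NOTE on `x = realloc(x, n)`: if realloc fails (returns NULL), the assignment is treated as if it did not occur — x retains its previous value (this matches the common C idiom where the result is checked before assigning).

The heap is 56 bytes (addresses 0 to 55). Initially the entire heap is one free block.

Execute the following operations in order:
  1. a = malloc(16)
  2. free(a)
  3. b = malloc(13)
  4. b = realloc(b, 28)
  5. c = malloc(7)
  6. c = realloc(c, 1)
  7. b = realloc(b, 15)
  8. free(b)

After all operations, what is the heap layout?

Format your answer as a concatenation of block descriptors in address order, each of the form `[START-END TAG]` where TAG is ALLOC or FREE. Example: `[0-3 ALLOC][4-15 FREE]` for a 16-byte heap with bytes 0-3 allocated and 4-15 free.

Op 1: a = malloc(16) -> a = 0; heap: [0-15 ALLOC][16-55 FREE]
Op 2: free(a) -> (freed a); heap: [0-55 FREE]
Op 3: b = malloc(13) -> b = 0; heap: [0-12 ALLOC][13-55 FREE]
Op 4: b = realloc(b, 28) -> b = 0; heap: [0-27 ALLOC][28-55 FREE]
Op 5: c = malloc(7) -> c = 28; heap: [0-27 ALLOC][28-34 ALLOC][35-55 FREE]
Op 6: c = realloc(c, 1) -> c = 28; heap: [0-27 ALLOC][28-28 ALLOC][29-55 FREE]
Op 7: b = realloc(b, 15) -> b = 0; heap: [0-14 ALLOC][15-27 FREE][28-28 ALLOC][29-55 FREE]
Op 8: free(b) -> (freed b); heap: [0-27 FREE][28-28 ALLOC][29-55 FREE]

Answer: [0-27 FREE][28-28 ALLOC][29-55 FREE]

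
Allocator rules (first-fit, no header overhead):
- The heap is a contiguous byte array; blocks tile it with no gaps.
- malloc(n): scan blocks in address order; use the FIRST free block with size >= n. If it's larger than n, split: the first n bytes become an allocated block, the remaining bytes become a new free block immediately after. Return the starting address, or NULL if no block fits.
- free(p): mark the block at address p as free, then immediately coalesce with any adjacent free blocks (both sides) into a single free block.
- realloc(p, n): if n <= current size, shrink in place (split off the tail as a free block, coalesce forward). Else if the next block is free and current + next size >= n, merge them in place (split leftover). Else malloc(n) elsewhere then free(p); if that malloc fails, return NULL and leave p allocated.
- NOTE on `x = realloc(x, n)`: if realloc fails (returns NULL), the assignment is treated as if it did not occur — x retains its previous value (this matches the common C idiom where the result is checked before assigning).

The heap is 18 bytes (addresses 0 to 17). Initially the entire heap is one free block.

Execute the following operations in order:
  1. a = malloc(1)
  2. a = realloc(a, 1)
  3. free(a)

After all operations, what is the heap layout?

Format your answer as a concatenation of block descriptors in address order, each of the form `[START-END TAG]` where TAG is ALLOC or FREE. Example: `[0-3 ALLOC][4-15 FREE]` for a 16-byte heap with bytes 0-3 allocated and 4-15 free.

Op 1: a = malloc(1) -> a = 0; heap: [0-0 ALLOC][1-17 FREE]
Op 2: a = realloc(a, 1) -> a = 0; heap: [0-0 ALLOC][1-17 FREE]
Op 3: free(a) -> (freed a); heap: [0-17 FREE]

Answer: [0-17 FREE]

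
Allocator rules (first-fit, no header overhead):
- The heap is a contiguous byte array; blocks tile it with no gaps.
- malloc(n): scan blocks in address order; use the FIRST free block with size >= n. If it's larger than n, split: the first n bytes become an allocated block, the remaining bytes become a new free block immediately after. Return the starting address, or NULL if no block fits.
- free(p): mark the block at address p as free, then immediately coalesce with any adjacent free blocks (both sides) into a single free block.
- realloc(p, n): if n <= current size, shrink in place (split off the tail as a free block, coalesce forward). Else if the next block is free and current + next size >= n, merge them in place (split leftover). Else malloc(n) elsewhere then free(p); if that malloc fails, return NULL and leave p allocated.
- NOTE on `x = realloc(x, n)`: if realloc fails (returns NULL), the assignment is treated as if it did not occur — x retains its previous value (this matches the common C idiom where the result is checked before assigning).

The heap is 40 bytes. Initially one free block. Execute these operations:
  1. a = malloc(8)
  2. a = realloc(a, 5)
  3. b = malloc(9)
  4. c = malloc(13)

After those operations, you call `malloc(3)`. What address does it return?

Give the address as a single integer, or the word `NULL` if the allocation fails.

Op 1: a = malloc(8) -> a = 0; heap: [0-7 ALLOC][8-39 FREE]
Op 2: a = realloc(a, 5) -> a = 0; heap: [0-4 ALLOC][5-39 FREE]
Op 3: b = malloc(9) -> b = 5; heap: [0-4 ALLOC][5-13 ALLOC][14-39 FREE]
Op 4: c = malloc(13) -> c = 14; heap: [0-4 ALLOC][5-13 ALLOC][14-26 ALLOC][27-39 FREE]
malloc(3): first-fit scan over [0-4 ALLOC][5-13 ALLOC][14-26 ALLOC][27-39 FREE] -> 27

Answer: 27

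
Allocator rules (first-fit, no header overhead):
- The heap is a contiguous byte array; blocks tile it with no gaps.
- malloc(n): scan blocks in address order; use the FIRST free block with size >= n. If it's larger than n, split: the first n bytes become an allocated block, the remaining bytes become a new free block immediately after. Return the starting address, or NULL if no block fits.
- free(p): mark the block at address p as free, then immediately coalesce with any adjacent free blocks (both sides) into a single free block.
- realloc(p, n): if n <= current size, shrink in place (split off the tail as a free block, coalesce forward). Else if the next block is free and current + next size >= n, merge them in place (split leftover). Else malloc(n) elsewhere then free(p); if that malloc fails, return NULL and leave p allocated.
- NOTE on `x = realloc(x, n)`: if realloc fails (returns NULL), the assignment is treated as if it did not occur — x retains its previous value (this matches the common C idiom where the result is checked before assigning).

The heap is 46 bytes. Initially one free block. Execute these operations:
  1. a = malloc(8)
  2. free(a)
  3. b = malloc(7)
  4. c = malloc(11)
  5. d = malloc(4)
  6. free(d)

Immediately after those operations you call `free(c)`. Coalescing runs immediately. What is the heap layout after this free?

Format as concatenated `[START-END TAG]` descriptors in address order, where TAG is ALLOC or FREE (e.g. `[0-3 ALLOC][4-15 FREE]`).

Op 1: a = malloc(8) -> a = 0; heap: [0-7 ALLOC][8-45 FREE]
Op 2: free(a) -> (freed a); heap: [0-45 FREE]
Op 3: b = malloc(7) -> b = 0; heap: [0-6 ALLOC][7-45 FREE]
Op 4: c = malloc(11) -> c = 7; heap: [0-6 ALLOC][7-17 ALLOC][18-45 FREE]
Op 5: d = malloc(4) -> d = 18; heap: [0-6 ALLOC][7-17 ALLOC][18-21 ALLOC][22-45 FREE]
Op 6: free(d) -> (freed d); heap: [0-6 ALLOC][7-17 ALLOC][18-45 FREE]
free(c): c = 7 -> block [7-17 ALLOC]; mark free, coalesce with adjacent free neighbors -> [0-6 ALLOC][7-45 FREE]

Answer: [0-6 ALLOC][7-45 FREE]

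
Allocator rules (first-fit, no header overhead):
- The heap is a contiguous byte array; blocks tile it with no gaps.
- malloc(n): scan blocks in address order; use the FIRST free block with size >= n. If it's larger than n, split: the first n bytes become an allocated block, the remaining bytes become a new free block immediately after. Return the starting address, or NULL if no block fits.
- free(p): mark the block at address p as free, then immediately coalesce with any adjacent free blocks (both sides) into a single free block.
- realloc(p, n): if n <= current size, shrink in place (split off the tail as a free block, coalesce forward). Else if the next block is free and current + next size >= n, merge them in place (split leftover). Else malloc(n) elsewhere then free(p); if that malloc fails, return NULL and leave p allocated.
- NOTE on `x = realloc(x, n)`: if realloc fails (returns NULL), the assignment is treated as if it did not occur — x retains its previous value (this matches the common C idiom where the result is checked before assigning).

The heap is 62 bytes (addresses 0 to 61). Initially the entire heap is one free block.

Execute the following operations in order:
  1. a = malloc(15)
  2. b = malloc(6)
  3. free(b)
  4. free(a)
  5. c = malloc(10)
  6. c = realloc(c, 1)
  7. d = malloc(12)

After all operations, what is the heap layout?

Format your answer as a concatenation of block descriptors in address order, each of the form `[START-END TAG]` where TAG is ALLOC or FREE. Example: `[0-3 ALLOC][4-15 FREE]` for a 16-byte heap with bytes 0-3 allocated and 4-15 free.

Answer: [0-0 ALLOC][1-12 ALLOC][13-61 FREE]

Derivation:
Op 1: a = malloc(15) -> a = 0; heap: [0-14 ALLOC][15-61 FREE]
Op 2: b = malloc(6) -> b = 15; heap: [0-14 ALLOC][15-20 ALLOC][21-61 FREE]
Op 3: free(b) -> (freed b); heap: [0-14 ALLOC][15-61 FREE]
Op 4: free(a) -> (freed a); heap: [0-61 FREE]
Op 5: c = malloc(10) -> c = 0; heap: [0-9 ALLOC][10-61 FREE]
Op 6: c = realloc(c, 1) -> c = 0; heap: [0-0 ALLOC][1-61 FREE]
Op 7: d = malloc(12) -> d = 1; heap: [0-0 ALLOC][1-12 ALLOC][13-61 FREE]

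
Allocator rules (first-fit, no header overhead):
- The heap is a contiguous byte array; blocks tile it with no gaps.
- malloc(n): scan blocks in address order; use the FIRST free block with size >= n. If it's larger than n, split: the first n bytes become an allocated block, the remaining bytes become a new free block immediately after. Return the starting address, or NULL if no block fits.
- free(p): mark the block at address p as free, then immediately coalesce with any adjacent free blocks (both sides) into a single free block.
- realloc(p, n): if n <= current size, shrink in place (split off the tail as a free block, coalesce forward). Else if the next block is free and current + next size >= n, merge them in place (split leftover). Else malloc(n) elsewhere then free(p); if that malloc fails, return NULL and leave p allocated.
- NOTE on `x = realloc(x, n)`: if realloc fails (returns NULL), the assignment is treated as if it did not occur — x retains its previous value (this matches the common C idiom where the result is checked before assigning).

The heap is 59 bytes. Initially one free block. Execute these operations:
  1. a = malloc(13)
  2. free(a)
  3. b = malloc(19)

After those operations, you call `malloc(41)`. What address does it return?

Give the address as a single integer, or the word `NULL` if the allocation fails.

Op 1: a = malloc(13) -> a = 0; heap: [0-12 ALLOC][13-58 FREE]
Op 2: free(a) -> (freed a); heap: [0-58 FREE]
Op 3: b = malloc(19) -> b = 0; heap: [0-18 ALLOC][19-58 FREE]
malloc(41): first-fit scan over [0-18 ALLOC][19-58 FREE] -> NULL

Answer: NULL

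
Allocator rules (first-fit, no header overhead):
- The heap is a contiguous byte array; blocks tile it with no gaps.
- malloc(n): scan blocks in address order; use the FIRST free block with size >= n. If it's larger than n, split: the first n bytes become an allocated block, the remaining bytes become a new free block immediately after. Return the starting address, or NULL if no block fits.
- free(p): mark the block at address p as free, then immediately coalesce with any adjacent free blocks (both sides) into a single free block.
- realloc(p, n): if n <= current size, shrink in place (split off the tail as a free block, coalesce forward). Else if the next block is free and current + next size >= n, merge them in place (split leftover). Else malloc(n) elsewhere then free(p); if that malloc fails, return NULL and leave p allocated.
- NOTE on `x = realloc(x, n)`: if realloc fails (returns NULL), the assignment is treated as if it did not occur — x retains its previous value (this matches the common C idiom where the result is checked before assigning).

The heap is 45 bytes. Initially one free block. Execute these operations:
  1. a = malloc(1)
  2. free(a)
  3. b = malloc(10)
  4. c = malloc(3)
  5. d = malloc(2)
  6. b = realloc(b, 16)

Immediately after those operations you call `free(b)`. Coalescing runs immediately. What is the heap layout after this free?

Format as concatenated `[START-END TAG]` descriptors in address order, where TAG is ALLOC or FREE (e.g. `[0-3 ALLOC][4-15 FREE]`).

Op 1: a = malloc(1) -> a = 0; heap: [0-0 ALLOC][1-44 FREE]
Op 2: free(a) -> (freed a); heap: [0-44 FREE]
Op 3: b = malloc(10) -> b = 0; heap: [0-9 ALLOC][10-44 FREE]
Op 4: c = malloc(3) -> c = 10; heap: [0-9 ALLOC][10-12 ALLOC][13-44 FREE]
Op 5: d = malloc(2) -> d = 13; heap: [0-9 ALLOC][10-12 ALLOC][13-14 ALLOC][15-44 FREE]
Op 6: b = realloc(b, 16) -> b = 15; heap: [0-9 FREE][10-12 ALLOC][13-14 ALLOC][15-30 ALLOC][31-44 FREE]
free(b): b = 15 -> block [15-30 ALLOC]; mark free, coalesce with adjacent free neighbors -> [0-9 FREE][10-12 ALLOC][13-14 ALLOC][15-44 FREE]

Answer: [0-9 FREE][10-12 ALLOC][13-14 ALLOC][15-44 FREE]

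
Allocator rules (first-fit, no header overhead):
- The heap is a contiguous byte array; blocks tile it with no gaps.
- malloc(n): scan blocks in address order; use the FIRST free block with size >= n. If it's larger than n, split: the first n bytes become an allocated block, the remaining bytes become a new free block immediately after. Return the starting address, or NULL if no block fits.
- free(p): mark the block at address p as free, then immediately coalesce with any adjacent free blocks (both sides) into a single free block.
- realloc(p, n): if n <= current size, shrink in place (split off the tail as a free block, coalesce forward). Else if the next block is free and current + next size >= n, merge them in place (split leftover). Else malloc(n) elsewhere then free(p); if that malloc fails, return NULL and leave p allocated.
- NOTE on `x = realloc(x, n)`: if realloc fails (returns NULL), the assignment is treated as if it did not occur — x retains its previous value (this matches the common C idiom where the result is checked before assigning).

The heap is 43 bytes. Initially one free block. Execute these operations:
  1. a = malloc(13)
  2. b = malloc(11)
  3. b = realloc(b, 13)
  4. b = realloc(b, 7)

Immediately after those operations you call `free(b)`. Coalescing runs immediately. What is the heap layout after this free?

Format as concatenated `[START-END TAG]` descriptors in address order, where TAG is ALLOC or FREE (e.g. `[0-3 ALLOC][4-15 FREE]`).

Answer: [0-12 ALLOC][13-42 FREE]

Derivation:
Op 1: a = malloc(13) -> a = 0; heap: [0-12 ALLOC][13-42 FREE]
Op 2: b = malloc(11) -> b = 13; heap: [0-12 ALLOC][13-23 ALLOC][24-42 FREE]
Op 3: b = realloc(b, 13) -> b = 13; heap: [0-12 ALLOC][13-25 ALLOC][26-42 FREE]
Op 4: b = realloc(b, 7) -> b = 13; heap: [0-12 ALLOC][13-19 ALLOC][20-42 FREE]
free(b): b = 13 -> block [13-19 ALLOC]; mark free, coalesce with adjacent free neighbors -> [0-12 ALLOC][13-42 FREE]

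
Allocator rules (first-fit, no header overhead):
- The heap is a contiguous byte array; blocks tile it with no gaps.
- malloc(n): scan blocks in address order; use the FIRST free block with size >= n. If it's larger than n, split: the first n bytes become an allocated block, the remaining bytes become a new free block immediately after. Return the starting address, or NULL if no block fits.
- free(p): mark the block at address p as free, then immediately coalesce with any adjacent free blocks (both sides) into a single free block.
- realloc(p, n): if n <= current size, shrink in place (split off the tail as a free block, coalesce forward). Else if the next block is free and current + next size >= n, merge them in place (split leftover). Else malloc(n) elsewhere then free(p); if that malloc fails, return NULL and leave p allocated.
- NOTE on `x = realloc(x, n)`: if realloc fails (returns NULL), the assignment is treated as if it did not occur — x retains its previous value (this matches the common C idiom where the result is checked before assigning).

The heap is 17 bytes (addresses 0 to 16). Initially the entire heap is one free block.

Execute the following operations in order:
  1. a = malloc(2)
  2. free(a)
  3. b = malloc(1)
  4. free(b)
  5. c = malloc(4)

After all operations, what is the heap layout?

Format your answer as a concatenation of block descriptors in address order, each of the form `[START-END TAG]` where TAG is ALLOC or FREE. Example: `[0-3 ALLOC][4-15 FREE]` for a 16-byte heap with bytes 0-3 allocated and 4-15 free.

Answer: [0-3 ALLOC][4-16 FREE]

Derivation:
Op 1: a = malloc(2) -> a = 0; heap: [0-1 ALLOC][2-16 FREE]
Op 2: free(a) -> (freed a); heap: [0-16 FREE]
Op 3: b = malloc(1) -> b = 0; heap: [0-0 ALLOC][1-16 FREE]
Op 4: free(b) -> (freed b); heap: [0-16 FREE]
Op 5: c = malloc(4) -> c = 0; heap: [0-3 ALLOC][4-16 FREE]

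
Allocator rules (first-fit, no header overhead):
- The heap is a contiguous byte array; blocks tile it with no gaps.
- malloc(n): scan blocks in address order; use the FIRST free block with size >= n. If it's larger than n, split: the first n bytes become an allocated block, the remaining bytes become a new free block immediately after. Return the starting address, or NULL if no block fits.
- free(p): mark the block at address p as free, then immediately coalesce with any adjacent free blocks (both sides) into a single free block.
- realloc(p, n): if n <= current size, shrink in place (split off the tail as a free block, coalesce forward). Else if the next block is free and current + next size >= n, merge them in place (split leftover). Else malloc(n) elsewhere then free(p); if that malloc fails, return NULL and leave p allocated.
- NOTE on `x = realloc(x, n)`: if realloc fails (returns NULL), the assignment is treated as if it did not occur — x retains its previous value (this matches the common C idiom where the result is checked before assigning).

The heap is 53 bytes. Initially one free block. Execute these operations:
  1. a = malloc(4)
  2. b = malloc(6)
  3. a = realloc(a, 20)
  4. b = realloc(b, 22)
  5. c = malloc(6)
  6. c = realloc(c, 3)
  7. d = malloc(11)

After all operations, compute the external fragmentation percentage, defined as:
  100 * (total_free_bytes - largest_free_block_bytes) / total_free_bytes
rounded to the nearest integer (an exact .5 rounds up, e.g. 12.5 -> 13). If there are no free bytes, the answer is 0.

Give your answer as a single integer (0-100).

Op 1: a = malloc(4) -> a = 0; heap: [0-3 ALLOC][4-52 FREE]
Op 2: b = malloc(6) -> b = 4; heap: [0-3 ALLOC][4-9 ALLOC][10-52 FREE]
Op 3: a = realloc(a, 20) -> a = 10; heap: [0-3 FREE][4-9 ALLOC][10-29 ALLOC][30-52 FREE]
Op 4: b = realloc(b, 22) -> b = 30; heap: [0-9 FREE][10-29 ALLOC][30-51 ALLOC][52-52 FREE]
Op 5: c = malloc(6) -> c = 0; heap: [0-5 ALLOC][6-9 FREE][10-29 ALLOC][30-51 ALLOC][52-52 FREE]
Op 6: c = realloc(c, 3) -> c = 0; heap: [0-2 ALLOC][3-9 FREE][10-29 ALLOC][30-51 ALLOC][52-52 FREE]
Op 7: d = malloc(11) -> d = NULL; heap: [0-2 ALLOC][3-9 FREE][10-29 ALLOC][30-51 ALLOC][52-52 FREE]
Free blocks: [7 1] total_free=8 largest=7 -> 100*(8-7)/8 = 100/8 = 12.5 -> rounds to 13

Answer: 13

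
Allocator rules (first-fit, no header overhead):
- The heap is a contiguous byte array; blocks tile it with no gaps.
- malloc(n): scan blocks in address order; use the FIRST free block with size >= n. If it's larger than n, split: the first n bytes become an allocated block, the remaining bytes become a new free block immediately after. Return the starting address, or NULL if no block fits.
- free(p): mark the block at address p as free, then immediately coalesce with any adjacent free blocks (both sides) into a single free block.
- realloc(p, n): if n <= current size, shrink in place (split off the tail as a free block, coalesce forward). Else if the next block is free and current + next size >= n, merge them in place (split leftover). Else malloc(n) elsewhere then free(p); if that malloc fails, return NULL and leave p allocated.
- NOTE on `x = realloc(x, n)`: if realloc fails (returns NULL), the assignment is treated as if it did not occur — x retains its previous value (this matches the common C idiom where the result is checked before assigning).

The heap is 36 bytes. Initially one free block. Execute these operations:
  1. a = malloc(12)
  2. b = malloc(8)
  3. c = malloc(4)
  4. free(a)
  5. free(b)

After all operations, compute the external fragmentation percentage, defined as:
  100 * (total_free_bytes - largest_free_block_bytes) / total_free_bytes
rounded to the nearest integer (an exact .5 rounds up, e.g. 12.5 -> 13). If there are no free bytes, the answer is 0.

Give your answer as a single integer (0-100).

Answer: 38

Derivation:
Op 1: a = malloc(12) -> a = 0; heap: [0-11 ALLOC][12-35 FREE]
Op 2: b = malloc(8) -> b = 12; heap: [0-11 ALLOC][12-19 ALLOC][20-35 FREE]
Op 3: c = malloc(4) -> c = 20; heap: [0-11 ALLOC][12-19 ALLOC][20-23 ALLOC][24-35 FREE]
Op 4: free(a) -> (freed a); heap: [0-11 FREE][12-19 ALLOC][20-23 ALLOC][24-35 FREE]
Op 5: free(b) -> (freed b); heap: [0-19 FREE][20-23 ALLOC][24-35 FREE]
Free blocks: [20 12] total_free=32 largest=20 -> 100*(32-20)/32 = 1200/32 = 37.5 -> rounds to 38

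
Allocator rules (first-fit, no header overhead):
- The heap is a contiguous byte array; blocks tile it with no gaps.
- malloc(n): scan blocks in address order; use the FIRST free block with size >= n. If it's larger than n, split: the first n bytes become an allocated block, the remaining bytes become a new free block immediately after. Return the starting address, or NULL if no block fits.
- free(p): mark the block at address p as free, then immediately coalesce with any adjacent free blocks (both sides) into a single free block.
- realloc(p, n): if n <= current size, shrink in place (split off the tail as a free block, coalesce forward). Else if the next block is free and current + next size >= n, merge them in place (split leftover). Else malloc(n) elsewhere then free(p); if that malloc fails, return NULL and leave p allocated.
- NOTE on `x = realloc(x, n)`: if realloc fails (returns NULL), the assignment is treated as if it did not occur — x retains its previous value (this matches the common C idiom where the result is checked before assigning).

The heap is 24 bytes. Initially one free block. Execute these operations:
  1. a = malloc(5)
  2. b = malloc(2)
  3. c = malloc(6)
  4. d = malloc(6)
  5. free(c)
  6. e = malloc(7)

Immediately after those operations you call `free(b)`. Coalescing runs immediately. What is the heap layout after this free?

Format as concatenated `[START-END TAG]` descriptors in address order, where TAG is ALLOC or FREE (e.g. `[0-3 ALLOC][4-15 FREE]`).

Answer: [0-4 ALLOC][5-12 FREE][13-18 ALLOC][19-23 FREE]

Derivation:
Op 1: a = malloc(5) -> a = 0; heap: [0-4 ALLOC][5-23 FREE]
Op 2: b = malloc(2) -> b = 5; heap: [0-4 ALLOC][5-6 ALLOC][7-23 FREE]
Op 3: c = malloc(6) -> c = 7; heap: [0-4 ALLOC][5-6 ALLOC][7-12 ALLOC][13-23 FREE]
Op 4: d = malloc(6) -> d = 13; heap: [0-4 ALLOC][5-6 ALLOC][7-12 ALLOC][13-18 ALLOC][19-23 FREE]
Op 5: free(c) -> (freed c); heap: [0-4 ALLOC][5-6 ALLOC][7-12 FREE][13-18 ALLOC][19-23 FREE]
Op 6: e = malloc(7) -> e = NULL; heap: [0-4 ALLOC][5-6 ALLOC][7-12 FREE][13-18 ALLOC][19-23 FREE]
free(b): b = 5 -> block [5-6 ALLOC]; mark free, coalesce with adjacent free neighbors -> [0-4 ALLOC][5-12 FREE][13-18 ALLOC][19-23 FREE]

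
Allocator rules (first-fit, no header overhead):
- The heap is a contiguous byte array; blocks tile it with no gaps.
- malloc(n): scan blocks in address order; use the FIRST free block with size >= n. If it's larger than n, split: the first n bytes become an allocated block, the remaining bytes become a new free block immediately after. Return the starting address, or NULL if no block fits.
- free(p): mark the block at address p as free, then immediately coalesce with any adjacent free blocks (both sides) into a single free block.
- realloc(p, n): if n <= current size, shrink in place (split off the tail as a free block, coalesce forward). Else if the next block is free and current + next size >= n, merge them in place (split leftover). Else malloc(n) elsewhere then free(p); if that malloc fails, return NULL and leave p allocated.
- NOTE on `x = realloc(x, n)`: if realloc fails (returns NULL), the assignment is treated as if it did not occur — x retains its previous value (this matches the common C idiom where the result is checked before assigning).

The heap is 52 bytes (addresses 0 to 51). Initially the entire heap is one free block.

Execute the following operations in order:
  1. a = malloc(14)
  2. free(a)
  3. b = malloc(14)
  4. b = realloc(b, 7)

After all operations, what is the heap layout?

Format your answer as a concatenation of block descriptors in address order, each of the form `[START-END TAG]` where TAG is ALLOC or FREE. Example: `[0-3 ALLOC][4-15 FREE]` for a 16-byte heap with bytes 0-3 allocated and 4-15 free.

Op 1: a = malloc(14) -> a = 0; heap: [0-13 ALLOC][14-51 FREE]
Op 2: free(a) -> (freed a); heap: [0-51 FREE]
Op 3: b = malloc(14) -> b = 0; heap: [0-13 ALLOC][14-51 FREE]
Op 4: b = realloc(b, 7) -> b = 0; heap: [0-6 ALLOC][7-51 FREE]

Answer: [0-6 ALLOC][7-51 FREE]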